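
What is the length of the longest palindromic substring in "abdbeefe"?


Input: "abdbeefe"
Checking substrings for palindromes:
  [1:4] "bdb" (len 3) => palindrome
  [5:8] "efe" (len 3) => palindrome
  [4:6] "ee" (len 2) => palindrome
Longest palindromic substring: "bdb" with length 3

3


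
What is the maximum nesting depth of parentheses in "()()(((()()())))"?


Input: "()()(((()()())))"
Tracking depth:
  Position 0 '(': depth becomes 1
  Position 1 ')': depth becomes 0
  Position 2 '(': depth becomes 1
  Position 3 ')': depth becomes 0
  Position 4 '(': depth becomes 1
  Position 5 '(': depth becomes 2
  Position 6 '(': depth becomes 3
  Position 7 '(': depth becomes 4
  Position 8 ')': depth becomes 3
  Position 9 '(': depth becomes 4
  Position 10 ')': depth becomes 3
  Position 11 '(': depth becomes 4
  Position 12 ')': depth becomes 3
  Position 13 ')': depth becomes 2
  Position 14 ')': depth becomes 1
  Position 15 ')': depth becomes 0
Maximum depth reached: 4

4


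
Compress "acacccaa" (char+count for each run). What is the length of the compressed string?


Input: acacccaa
Runs:
  'a' x 1 => "a1"
  'c' x 1 => "c1"
  'a' x 1 => "a1"
  'c' x 3 => "c3"
  'a' x 2 => "a2"
Compressed: "a1c1a1c3a2"
Compressed length: 10

10


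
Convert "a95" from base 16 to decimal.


Input: "a95" in base 16
Positional expansion:
  Digit 'a' (value 10) x 16^2 = 2560
  Digit '9' (value 9) x 16^1 = 144
  Digit '5' (value 5) x 16^0 = 5
Sum = 2709

2709


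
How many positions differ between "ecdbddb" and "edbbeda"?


Comparing "ecdbddb" and "edbbeda" position by position:
  Position 0: 'e' vs 'e' => same
  Position 1: 'c' vs 'd' => DIFFER
  Position 2: 'd' vs 'b' => DIFFER
  Position 3: 'b' vs 'b' => same
  Position 4: 'd' vs 'e' => DIFFER
  Position 5: 'd' vs 'd' => same
  Position 6: 'b' vs 'a' => DIFFER
Positions that differ: 4

4


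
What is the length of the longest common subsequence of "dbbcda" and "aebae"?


LCS of "dbbcda" and "aebae"
DP table:
           a    e    b    a    e
      0    0    0    0    0    0
  d   0    0    0    0    0    0
  b   0    0    0    1    1    1
  b   0    0    0    1    1    1
  c   0    0    0    1    1    1
  d   0    0    0    1    1    1
  a   0    1    1    1    2    2
LCS length = dp[6][5] = 2

2


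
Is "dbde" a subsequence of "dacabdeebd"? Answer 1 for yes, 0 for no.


Check if "dbde" is a subsequence of "dacabdeebd"
Greedy scan:
  Position 0 ('d'): matches sub[0] = 'd'
  Position 1 ('a'): no match needed
  Position 2 ('c'): no match needed
  Position 3 ('a'): no match needed
  Position 4 ('b'): matches sub[1] = 'b'
  Position 5 ('d'): matches sub[2] = 'd'
  Position 6 ('e'): matches sub[3] = 'e'
  Position 7 ('e'): no match needed
  Position 8 ('b'): no match needed
  Position 9 ('d'): no match needed
All 4 characters matched => is a subsequence

1


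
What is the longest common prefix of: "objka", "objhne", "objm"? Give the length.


Words: objka, objhne, objm
  Position 0: all 'o' => match
  Position 1: all 'b' => match
  Position 2: all 'j' => match
  Position 3: ('k', 'h', 'm') => mismatch, stop
LCP = "obj" (length 3)

3


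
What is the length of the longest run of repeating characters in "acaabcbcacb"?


Input: "acaabcbcacb"
Scanning for longest run:
  Position 1 ('c'): new char, reset run to 1
  Position 2 ('a'): new char, reset run to 1
  Position 3 ('a'): continues run of 'a', length=2
  Position 4 ('b'): new char, reset run to 1
  Position 5 ('c'): new char, reset run to 1
  Position 6 ('b'): new char, reset run to 1
  Position 7 ('c'): new char, reset run to 1
  Position 8 ('a'): new char, reset run to 1
  Position 9 ('c'): new char, reset run to 1
  Position 10 ('b'): new char, reset run to 1
Longest run: 'a' with length 2

2


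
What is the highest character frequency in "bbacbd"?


Input: bbacbd
Character counts:
  'a': 1
  'b': 3
  'c': 1
  'd': 1
Maximum frequency: 3

3


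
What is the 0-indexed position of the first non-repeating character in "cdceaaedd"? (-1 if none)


Input: cdceaaedd
Character frequencies:
  'a': 2
  'c': 2
  'd': 3
  'e': 2
Scanning left to right for freq == 1:
  Position 0 ('c'): freq=2, skip
  Position 1 ('d'): freq=3, skip
  Position 2 ('c'): freq=2, skip
  Position 3 ('e'): freq=2, skip
  Position 4 ('a'): freq=2, skip
  Position 5 ('a'): freq=2, skip
  Position 6 ('e'): freq=2, skip
  Position 7 ('d'): freq=3, skip
  Position 8 ('d'): freq=3, skip
  No unique character found => answer = -1

-1


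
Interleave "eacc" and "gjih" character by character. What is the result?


Interleaving "eacc" and "gjih":
  Position 0: 'e' from first, 'g' from second => "eg"
  Position 1: 'a' from first, 'j' from second => "aj"
  Position 2: 'c' from first, 'i' from second => "ci"
  Position 3: 'c' from first, 'h' from second => "ch"
Result: egajcich

egajcich


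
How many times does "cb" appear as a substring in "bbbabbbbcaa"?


Searching for "cb" in "bbbabbbbcaa"
Scanning each position:
  Position 0: "bb" => no
  Position 1: "bb" => no
  Position 2: "ba" => no
  Position 3: "ab" => no
  Position 4: "bb" => no
  Position 5: "bb" => no
  Position 6: "bb" => no
  Position 7: "bc" => no
  Position 8: "ca" => no
  Position 9: "aa" => no
Total occurrences: 0

0


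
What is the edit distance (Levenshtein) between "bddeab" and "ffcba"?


Computing edit distance: "bddeab" -> "ffcba"
DP table:
           f    f    c    b    a
      0    1    2    3    4    5
  b   1    1    2    3    3    4
  d   2    2    2    3    4    4
  d   3    3    3    3    4    5
  e   4    4    4    4    4    5
  a   5    5    5    5    5    4
  b   6    6    6    6    5    5
Edit distance = dp[6][5] = 5

5


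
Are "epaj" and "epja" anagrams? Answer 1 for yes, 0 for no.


Strings: "epaj", "epja"
Sorted first:  aejp
Sorted second: aejp
Sorted forms match => anagrams

1


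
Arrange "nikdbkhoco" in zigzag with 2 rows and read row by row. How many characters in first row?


Zigzag "nikdbkhoco" into 2 rows:
Placing characters:
  'n' => row 0
  'i' => row 1
  'k' => row 0
  'd' => row 1
  'b' => row 0
  'k' => row 1
  'h' => row 0
  'o' => row 1
  'c' => row 0
  'o' => row 1
Rows:
  Row 0: "nkbhc"
  Row 1: "idkoo"
First row length: 5

5


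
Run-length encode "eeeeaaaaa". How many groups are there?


Input: eeeeaaaaa
Scanning for consecutive runs:
  Group 1: 'e' x 4 (positions 0-3)
  Group 2: 'a' x 5 (positions 4-8)
Total groups: 2

2


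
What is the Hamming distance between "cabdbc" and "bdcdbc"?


Comparing "cabdbc" and "bdcdbc" position by position:
  Position 0: 'c' vs 'b' => differ
  Position 1: 'a' vs 'd' => differ
  Position 2: 'b' vs 'c' => differ
  Position 3: 'd' vs 'd' => same
  Position 4: 'b' vs 'b' => same
  Position 5: 'c' vs 'c' => same
Total differences (Hamming distance): 3

3


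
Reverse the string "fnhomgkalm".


Input: fnhomgkalm
Reading characters right to left:
  Position 9: 'm'
  Position 8: 'l'
  Position 7: 'a'
  Position 6: 'k'
  Position 5: 'g'
  Position 4: 'm'
  Position 3: 'o'
  Position 2: 'h'
  Position 1: 'n'
  Position 0: 'f'
Reversed: mlakgmohnf

mlakgmohnf


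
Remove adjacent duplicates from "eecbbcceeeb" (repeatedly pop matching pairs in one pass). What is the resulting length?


Input: eecbbcceeeb
Stack-based adjacent duplicate removal:
  Read 'e': push. Stack: e
  Read 'e': matches stack top 'e' => pop. Stack: (empty)
  Read 'c': push. Stack: c
  Read 'b': push. Stack: cb
  Read 'b': matches stack top 'b' => pop. Stack: c
  Read 'c': matches stack top 'c' => pop. Stack: (empty)
  Read 'c': push. Stack: c
  Read 'e': push. Stack: ce
  Read 'e': matches stack top 'e' => pop. Stack: c
  Read 'e': push. Stack: ce
  Read 'b': push. Stack: ceb
Final stack: "ceb" (length 3)

3


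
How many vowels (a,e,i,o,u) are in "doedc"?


Input: doedc
Checking each character:
  'd' at position 0: consonant
  'o' at position 1: vowel (running total: 1)
  'e' at position 2: vowel (running total: 2)
  'd' at position 3: consonant
  'c' at position 4: consonant
Total vowels: 2

2


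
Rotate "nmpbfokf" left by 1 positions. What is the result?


Input: "nmpbfokf", rotate left by 1
First 1 characters: "n"
Remaining characters: "mpbfokf"
Concatenate remaining + first: "mpbfokf" + "n" = "mpbfokfn"

mpbfokfn


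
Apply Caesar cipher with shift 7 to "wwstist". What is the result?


Caesar cipher: shift "wwstist" by 7
  'w' (pos 22) + 7 = pos 3 = 'd'
  'w' (pos 22) + 7 = pos 3 = 'd'
  's' (pos 18) + 7 = pos 25 = 'z'
  't' (pos 19) + 7 = pos 0 = 'a'
  'i' (pos 8) + 7 = pos 15 = 'p'
  's' (pos 18) + 7 = pos 25 = 'z'
  't' (pos 19) + 7 = pos 0 = 'a'
Result: ddzapza

ddzapza


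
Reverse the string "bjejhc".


Input: bjejhc
Reading characters right to left:
  Position 5: 'c'
  Position 4: 'h'
  Position 3: 'j'
  Position 2: 'e'
  Position 1: 'j'
  Position 0: 'b'
Reversed: chjejb

chjejb


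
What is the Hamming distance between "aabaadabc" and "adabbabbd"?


Comparing "aabaadabc" and "adabbabbd" position by position:
  Position 0: 'a' vs 'a' => same
  Position 1: 'a' vs 'd' => differ
  Position 2: 'b' vs 'a' => differ
  Position 3: 'a' vs 'b' => differ
  Position 4: 'a' vs 'b' => differ
  Position 5: 'd' vs 'a' => differ
  Position 6: 'a' vs 'b' => differ
  Position 7: 'b' vs 'b' => same
  Position 8: 'c' vs 'd' => differ
Total differences (Hamming distance): 7

7


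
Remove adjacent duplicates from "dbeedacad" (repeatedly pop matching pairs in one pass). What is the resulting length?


Input: dbeedacad
Stack-based adjacent duplicate removal:
  Read 'd': push. Stack: d
  Read 'b': push. Stack: db
  Read 'e': push. Stack: dbe
  Read 'e': matches stack top 'e' => pop. Stack: db
  Read 'd': push. Stack: dbd
  Read 'a': push. Stack: dbda
  Read 'c': push. Stack: dbdac
  Read 'a': push. Stack: dbdaca
  Read 'd': push. Stack: dbdacad
Final stack: "dbdacad" (length 7)

7


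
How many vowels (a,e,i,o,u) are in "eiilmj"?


Input: eiilmj
Checking each character:
  'e' at position 0: vowel (running total: 1)
  'i' at position 1: vowel (running total: 2)
  'i' at position 2: vowel (running total: 3)
  'l' at position 3: consonant
  'm' at position 4: consonant
  'j' at position 5: consonant
Total vowels: 3

3


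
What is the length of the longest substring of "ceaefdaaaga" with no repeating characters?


Input: "ceaefdaaaga"
Sliding window (track last position of each char):
  Position 0 ('c'): window [0,0] length 1 -- new best
  Position 1 ('e'): window [0,1] length 2 -- new best
  Position 2 ('a'): window [0,2] length 3 -- new best
  Position 3 ('e'): repeat (last at 1), move window start to 2
  Position 3 ('e'): window [2,3] length 2
  Position 4 ('f'): window [2,4] length 3
  Position 5 ('d'): window [2,5] length 4 -- new best
  Position 6 ('a'): repeat (last at 2), move window start to 3
  Position 6 ('a'): window [3,6] length 4
  Position 7 ('a'): repeat (last at 6), move window start to 7
  Position 7 ('a'): window [7,7] length 1
  Position 8 ('a'): repeat (last at 7), move window start to 8
  Position 8 ('a'): window [8,8] length 1
  Position 9 ('g'): window [8,9] length 2
  Position 10 ('a'): repeat (last at 8), move window start to 9
  Position 10 ('a'): window [9,10] length 2
Longest substring with no repeats: "aefd" with length 4

4


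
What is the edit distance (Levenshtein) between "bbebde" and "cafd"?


Computing edit distance: "bbebde" -> "cafd"
DP table:
           c    a    f    d
      0    1    2    3    4
  b   1    1    2    3    4
  b   2    2    2    3    4
  e   3    3    3    3    4
  b   4    4    4    4    4
  d   5    5    5    5    4
  e   6    6    6    6    5
Edit distance = dp[6][4] = 5

5


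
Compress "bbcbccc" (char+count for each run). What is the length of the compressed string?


Input: bbcbccc
Runs:
  'b' x 2 => "b2"
  'c' x 1 => "c1"
  'b' x 1 => "b1"
  'c' x 3 => "c3"
Compressed: "b2c1b1c3"
Compressed length: 8

8


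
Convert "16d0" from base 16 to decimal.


Input: "16d0" in base 16
Positional expansion:
  Digit '1' (value 1) x 16^3 = 4096
  Digit '6' (value 6) x 16^2 = 1536
  Digit 'd' (value 13) x 16^1 = 208
  Digit '0' (value 0) x 16^0 = 0
Sum = 5840

5840


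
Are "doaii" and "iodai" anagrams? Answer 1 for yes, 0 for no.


Strings: "doaii", "iodai"
Sorted first:  adiio
Sorted second: adiio
Sorted forms match => anagrams

1


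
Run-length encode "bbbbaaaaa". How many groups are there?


Input: bbbbaaaaa
Scanning for consecutive runs:
  Group 1: 'b' x 4 (positions 0-3)
  Group 2: 'a' x 5 (positions 4-8)
Total groups: 2

2


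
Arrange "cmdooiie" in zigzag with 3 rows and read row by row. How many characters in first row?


Zigzag "cmdooiie" into 3 rows:
Placing characters:
  'c' => row 0
  'm' => row 1
  'd' => row 2
  'o' => row 1
  'o' => row 0
  'i' => row 1
  'i' => row 2
  'e' => row 1
Rows:
  Row 0: "co"
  Row 1: "moie"
  Row 2: "di"
First row length: 2

2


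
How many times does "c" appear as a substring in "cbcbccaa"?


Searching for "c" in "cbcbccaa"
Scanning each position:
  Position 0: "c" => MATCH
  Position 1: "b" => no
  Position 2: "c" => MATCH
  Position 3: "b" => no
  Position 4: "c" => MATCH
  Position 5: "c" => MATCH
  Position 6: "a" => no
  Position 7: "a" => no
Total occurrences: 4

4


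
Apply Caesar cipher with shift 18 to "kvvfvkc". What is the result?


Caesar cipher: shift "kvvfvkc" by 18
  'k' (pos 10) + 18 = pos 2 = 'c'
  'v' (pos 21) + 18 = pos 13 = 'n'
  'v' (pos 21) + 18 = pos 13 = 'n'
  'f' (pos 5) + 18 = pos 23 = 'x'
  'v' (pos 21) + 18 = pos 13 = 'n'
  'k' (pos 10) + 18 = pos 2 = 'c'
  'c' (pos 2) + 18 = pos 20 = 'u'
Result: cnnxncu

cnnxncu


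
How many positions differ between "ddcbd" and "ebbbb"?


Comparing "ddcbd" and "ebbbb" position by position:
  Position 0: 'd' vs 'e' => DIFFER
  Position 1: 'd' vs 'b' => DIFFER
  Position 2: 'c' vs 'b' => DIFFER
  Position 3: 'b' vs 'b' => same
  Position 4: 'd' vs 'b' => DIFFER
Positions that differ: 4

4


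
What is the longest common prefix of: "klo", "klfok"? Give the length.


Words: klo, klfok
  Position 0: all 'k' => match
  Position 1: all 'l' => match
  Position 2: ('o', 'f') => mismatch, stop
LCP = "kl" (length 2)

2


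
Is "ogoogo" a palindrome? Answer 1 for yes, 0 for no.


Input: ogoogo
Reversed: ogoogo
  Compare pos 0 ('o') with pos 5 ('o'): match
  Compare pos 1 ('g') with pos 4 ('g'): match
  Compare pos 2 ('o') with pos 3 ('o'): match
Result: palindrome

1


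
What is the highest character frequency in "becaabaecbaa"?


Input: becaabaecbaa
Character counts:
  'a': 5
  'b': 3
  'c': 2
  'e': 2
Maximum frequency: 5

5


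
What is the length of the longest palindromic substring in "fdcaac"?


Input: "fdcaac"
Checking substrings for palindromes:
  [2:6] "caac" (len 4) => palindrome
  [3:5] "aa" (len 2) => palindrome
Longest palindromic substring: "caac" with length 4

4


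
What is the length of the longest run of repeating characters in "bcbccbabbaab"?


Input: "bcbccbabbaab"
Scanning for longest run:
  Position 1 ('c'): new char, reset run to 1
  Position 2 ('b'): new char, reset run to 1
  Position 3 ('c'): new char, reset run to 1
  Position 4 ('c'): continues run of 'c', length=2
  Position 5 ('b'): new char, reset run to 1
  Position 6 ('a'): new char, reset run to 1
  Position 7 ('b'): new char, reset run to 1
  Position 8 ('b'): continues run of 'b', length=2
  Position 9 ('a'): new char, reset run to 1
  Position 10 ('a'): continues run of 'a', length=2
  Position 11 ('b'): new char, reset run to 1
Longest run: 'c' with length 2

2


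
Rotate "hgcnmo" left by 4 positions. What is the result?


Input: "hgcnmo", rotate left by 4
First 4 characters: "hgcn"
Remaining characters: "mo"
Concatenate remaining + first: "mo" + "hgcn" = "mohgcn"

mohgcn


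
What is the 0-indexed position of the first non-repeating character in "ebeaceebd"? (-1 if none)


Input: ebeaceebd
Character frequencies:
  'a': 1
  'b': 2
  'c': 1
  'd': 1
  'e': 4
Scanning left to right for freq == 1:
  Position 0 ('e'): freq=4, skip
  Position 1 ('b'): freq=2, skip
  Position 2 ('e'): freq=4, skip
  Position 3 ('a'): unique! => answer = 3

3


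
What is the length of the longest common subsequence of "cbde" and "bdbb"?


LCS of "cbde" and "bdbb"
DP table:
           b    d    b    b
      0    0    0    0    0
  c   0    0    0    0    0
  b   0    1    1    1    1
  d   0    1    2    2    2
  e   0    1    2    2    2
LCS length = dp[4][4] = 2

2


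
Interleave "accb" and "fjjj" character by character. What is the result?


Interleaving "accb" and "fjjj":
  Position 0: 'a' from first, 'f' from second => "af"
  Position 1: 'c' from first, 'j' from second => "cj"
  Position 2: 'c' from first, 'j' from second => "cj"
  Position 3: 'b' from first, 'j' from second => "bj"
Result: afcjcjbj

afcjcjbj


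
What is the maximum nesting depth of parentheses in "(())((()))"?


Input: "(())((()))"
Tracking depth:
  Position 0 '(': depth becomes 1
  Position 1 '(': depth becomes 2
  Position 2 ')': depth becomes 1
  Position 3 ')': depth becomes 0
  Position 4 '(': depth becomes 1
  Position 5 '(': depth becomes 2
  Position 6 '(': depth becomes 3
  Position 7 ')': depth becomes 2
  Position 8 ')': depth becomes 1
  Position 9 ')': depth becomes 0
Maximum depth reached: 3

3


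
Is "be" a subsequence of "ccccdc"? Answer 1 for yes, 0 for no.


Check if "be" is a subsequence of "ccccdc"
Greedy scan:
  Position 0 ('c'): no match needed
  Position 1 ('c'): no match needed
  Position 2 ('c'): no match needed
  Position 3 ('c'): no match needed
  Position 4 ('d'): no match needed
  Position 5 ('c'): no match needed
Only matched 0/2 characters => not a subsequence

0


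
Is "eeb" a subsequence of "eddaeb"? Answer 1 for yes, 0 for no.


Check if "eeb" is a subsequence of "eddaeb"
Greedy scan:
  Position 0 ('e'): matches sub[0] = 'e'
  Position 1 ('d'): no match needed
  Position 2 ('d'): no match needed
  Position 3 ('a'): no match needed
  Position 4 ('e'): matches sub[1] = 'e'
  Position 5 ('b'): matches sub[2] = 'b'
All 3 characters matched => is a subsequence

1


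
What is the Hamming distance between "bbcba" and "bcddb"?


Comparing "bbcba" and "bcddb" position by position:
  Position 0: 'b' vs 'b' => same
  Position 1: 'b' vs 'c' => differ
  Position 2: 'c' vs 'd' => differ
  Position 3: 'b' vs 'd' => differ
  Position 4: 'a' vs 'b' => differ
Total differences (Hamming distance): 4

4


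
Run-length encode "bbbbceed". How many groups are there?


Input: bbbbceed
Scanning for consecutive runs:
  Group 1: 'b' x 4 (positions 0-3)
  Group 2: 'c' x 1 (positions 4-4)
  Group 3: 'e' x 2 (positions 5-6)
  Group 4: 'd' x 1 (positions 7-7)
Total groups: 4

4


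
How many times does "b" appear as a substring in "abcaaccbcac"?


Searching for "b" in "abcaaccbcac"
Scanning each position:
  Position 0: "a" => no
  Position 1: "b" => MATCH
  Position 2: "c" => no
  Position 3: "a" => no
  Position 4: "a" => no
  Position 5: "c" => no
  Position 6: "c" => no
  Position 7: "b" => MATCH
  Position 8: "c" => no
  Position 9: "a" => no
  Position 10: "c" => no
Total occurrences: 2

2


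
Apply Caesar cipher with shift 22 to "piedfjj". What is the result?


Caesar cipher: shift "piedfjj" by 22
  'p' (pos 15) + 22 = pos 11 = 'l'
  'i' (pos 8) + 22 = pos 4 = 'e'
  'e' (pos 4) + 22 = pos 0 = 'a'
  'd' (pos 3) + 22 = pos 25 = 'z'
  'f' (pos 5) + 22 = pos 1 = 'b'
  'j' (pos 9) + 22 = pos 5 = 'f'
  'j' (pos 9) + 22 = pos 5 = 'f'
Result: leazbff

leazbff


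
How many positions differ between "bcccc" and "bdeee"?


Comparing "bcccc" and "bdeee" position by position:
  Position 0: 'b' vs 'b' => same
  Position 1: 'c' vs 'd' => DIFFER
  Position 2: 'c' vs 'e' => DIFFER
  Position 3: 'c' vs 'e' => DIFFER
  Position 4: 'c' vs 'e' => DIFFER
Positions that differ: 4

4


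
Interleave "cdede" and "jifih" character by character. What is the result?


Interleaving "cdede" and "jifih":
  Position 0: 'c' from first, 'j' from second => "cj"
  Position 1: 'd' from first, 'i' from second => "di"
  Position 2: 'e' from first, 'f' from second => "ef"
  Position 3: 'd' from first, 'i' from second => "di"
  Position 4: 'e' from first, 'h' from second => "eh"
Result: cjdiefdieh

cjdiefdieh


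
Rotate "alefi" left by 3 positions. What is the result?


Input: "alefi", rotate left by 3
First 3 characters: "ale"
Remaining characters: "fi"
Concatenate remaining + first: "fi" + "ale" = "fiale"

fiale


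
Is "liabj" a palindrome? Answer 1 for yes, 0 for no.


Input: liabj
Reversed: jbail
  Compare pos 0 ('l') with pos 4 ('j'): MISMATCH
  Compare pos 1 ('i') with pos 3 ('b'): MISMATCH
Result: not a palindrome

0


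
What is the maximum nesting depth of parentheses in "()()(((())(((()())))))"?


Input: "()()(((())(((()())))))"
Tracking depth:
  Position 0 '(': depth becomes 1
  Position 1 ')': depth becomes 0
  Position 2 '(': depth becomes 1
  Position 3 ')': depth becomes 0
  Position 4 '(': depth becomes 1
  Position 5 '(': depth becomes 2
  Position 6 '(': depth becomes 3
  Position 7 '(': depth becomes 4
  Position 8 ')': depth becomes 3
  Position 9 ')': depth becomes 2
  Position 10 '(': depth becomes 3
  Position 11 '(': depth becomes 4
  Position 12 '(': depth becomes 5
  Position 13 '(': depth becomes 6
  Position 14 ')': depth becomes 5
  Position 15 '(': depth becomes 6
  Position 16 ')': depth becomes 5
  Position 17 ')': depth becomes 4
  Position 18 ')': depth becomes 3
  Position 19 ')': depth becomes 2
  Position 20 ')': depth becomes 1
  Position 21 ')': depth becomes 0
Maximum depth reached: 6

6


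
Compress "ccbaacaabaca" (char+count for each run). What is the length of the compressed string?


Input: ccbaacaabaca
Runs:
  'c' x 2 => "c2"
  'b' x 1 => "b1"
  'a' x 2 => "a2"
  'c' x 1 => "c1"
  'a' x 2 => "a2"
  'b' x 1 => "b1"
  'a' x 1 => "a1"
  'c' x 1 => "c1"
  'a' x 1 => "a1"
Compressed: "c2b1a2c1a2b1a1c1a1"
Compressed length: 18

18


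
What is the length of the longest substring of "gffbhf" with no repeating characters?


Input: "gffbhf"
Sliding window (track last position of each char):
  Position 0 ('g'): window [0,0] length 1 -- new best
  Position 1 ('f'): window [0,1] length 2 -- new best
  Position 2 ('f'): repeat (last at 1), move window start to 2
  Position 2 ('f'): window [2,2] length 1
  Position 3 ('b'): window [2,3] length 2
  Position 4 ('h'): window [2,4] length 3 -- new best
  Position 5 ('f'): repeat (last at 2), move window start to 3
  Position 5 ('f'): window [3,5] length 3
Longest substring with no repeats: "fbh" with length 3

3


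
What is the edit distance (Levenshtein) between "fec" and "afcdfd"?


Computing edit distance: "fec" -> "afcdfd"
DP table:
           a    f    c    d    f    d
      0    1    2    3    4    5    6
  f   1    1    1    2    3    4    5
  e   2    2    2    2    3    4    5
  c   3    3    3    2    3    4    5
Edit distance = dp[3][6] = 5

5


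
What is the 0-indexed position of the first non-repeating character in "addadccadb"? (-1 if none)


Input: addadccadb
Character frequencies:
  'a': 3
  'b': 1
  'c': 2
  'd': 4
Scanning left to right for freq == 1:
  Position 0 ('a'): freq=3, skip
  Position 1 ('d'): freq=4, skip
  Position 2 ('d'): freq=4, skip
  Position 3 ('a'): freq=3, skip
  Position 4 ('d'): freq=4, skip
  Position 5 ('c'): freq=2, skip
  Position 6 ('c'): freq=2, skip
  Position 7 ('a'): freq=3, skip
  Position 8 ('d'): freq=4, skip
  Position 9 ('b'): unique! => answer = 9

9


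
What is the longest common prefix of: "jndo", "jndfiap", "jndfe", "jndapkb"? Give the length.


Words: jndo, jndfiap, jndfe, jndapkb
  Position 0: all 'j' => match
  Position 1: all 'n' => match
  Position 2: all 'd' => match
  Position 3: ('o', 'f', 'f', 'a') => mismatch, stop
LCP = "jnd" (length 3)

3


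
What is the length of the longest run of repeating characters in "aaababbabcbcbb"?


Input: "aaababbabcbcbb"
Scanning for longest run:
  Position 1 ('a'): continues run of 'a', length=2
  Position 2 ('a'): continues run of 'a', length=3
  Position 3 ('b'): new char, reset run to 1
  Position 4 ('a'): new char, reset run to 1
  Position 5 ('b'): new char, reset run to 1
  Position 6 ('b'): continues run of 'b', length=2
  Position 7 ('a'): new char, reset run to 1
  Position 8 ('b'): new char, reset run to 1
  Position 9 ('c'): new char, reset run to 1
  Position 10 ('b'): new char, reset run to 1
  Position 11 ('c'): new char, reset run to 1
  Position 12 ('b'): new char, reset run to 1
  Position 13 ('b'): continues run of 'b', length=2
Longest run: 'a' with length 3

3


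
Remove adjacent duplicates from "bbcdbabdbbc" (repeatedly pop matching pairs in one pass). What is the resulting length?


Input: bbcdbabdbbc
Stack-based adjacent duplicate removal:
  Read 'b': push. Stack: b
  Read 'b': matches stack top 'b' => pop. Stack: (empty)
  Read 'c': push. Stack: c
  Read 'd': push. Stack: cd
  Read 'b': push. Stack: cdb
  Read 'a': push. Stack: cdba
  Read 'b': push. Stack: cdbab
  Read 'd': push. Stack: cdbabd
  Read 'b': push. Stack: cdbabdb
  Read 'b': matches stack top 'b' => pop. Stack: cdbabd
  Read 'c': push. Stack: cdbabdc
Final stack: "cdbabdc" (length 7)

7


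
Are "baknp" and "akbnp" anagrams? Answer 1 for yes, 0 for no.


Strings: "baknp", "akbnp"
Sorted first:  abknp
Sorted second: abknp
Sorted forms match => anagrams

1


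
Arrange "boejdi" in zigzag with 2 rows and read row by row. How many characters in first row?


Zigzag "boejdi" into 2 rows:
Placing characters:
  'b' => row 0
  'o' => row 1
  'e' => row 0
  'j' => row 1
  'd' => row 0
  'i' => row 1
Rows:
  Row 0: "bed"
  Row 1: "oji"
First row length: 3

3


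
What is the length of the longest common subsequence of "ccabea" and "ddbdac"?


LCS of "ccabea" and "ddbdac"
DP table:
           d    d    b    d    a    c
      0    0    0    0    0    0    0
  c   0    0    0    0    0    0    1
  c   0    0    0    0    0    0    1
  a   0    0    0    0    0    1    1
  b   0    0    0    1    1    1    1
  e   0    0    0    1    1    1    1
  a   0    0    0    1    1    2    2
LCS length = dp[6][6] = 2

2


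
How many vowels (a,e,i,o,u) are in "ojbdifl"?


Input: ojbdifl
Checking each character:
  'o' at position 0: vowel (running total: 1)
  'j' at position 1: consonant
  'b' at position 2: consonant
  'd' at position 3: consonant
  'i' at position 4: vowel (running total: 2)
  'f' at position 5: consonant
  'l' at position 6: consonant
Total vowels: 2

2


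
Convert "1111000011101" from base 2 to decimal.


Input: "1111000011101" in base 2
Positional expansion:
  Digit '1' (value 1) x 2^12 = 4096
  Digit '1' (value 1) x 2^11 = 2048
  Digit '1' (value 1) x 2^10 = 1024
  Digit '1' (value 1) x 2^9 = 512
  Digit '0' (value 0) x 2^8 = 0
  Digit '0' (value 0) x 2^7 = 0
  Digit '0' (value 0) x 2^6 = 0
  Digit '0' (value 0) x 2^5 = 0
  Digit '1' (value 1) x 2^4 = 16
  Digit '1' (value 1) x 2^3 = 8
  Digit '1' (value 1) x 2^2 = 4
  Digit '0' (value 0) x 2^1 = 0
  Digit '1' (value 1) x 2^0 = 1
Sum = 7709

7709


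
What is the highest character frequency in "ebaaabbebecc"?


Input: ebaaabbebecc
Character counts:
  'a': 3
  'b': 4
  'c': 2
  'e': 3
Maximum frequency: 4

4


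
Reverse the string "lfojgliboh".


Input: lfojgliboh
Reading characters right to left:
  Position 9: 'h'
  Position 8: 'o'
  Position 7: 'b'
  Position 6: 'i'
  Position 5: 'l'
  Position 4: 'g'
  Position 3: 'j'
  Position 2: 'o'
  Position 1: 'f'
  Position 0: 'l'
Reversed: hobilgjofl

hobilgjofl


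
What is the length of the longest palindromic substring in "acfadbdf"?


Input: "acfadbdf"
Checking substrings for palindromes:
  [4:7] "dbd" (len 3) => palindrome
Longest palindromic substring: "dbd" with length 3

3


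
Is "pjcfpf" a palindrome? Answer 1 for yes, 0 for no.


Input: pjcfpf
Reversed: fpfcjp
  Compare pos 0 ('p') with pos 5 ('f'): MISMATCH
  Compare pos 1 ('j') with pos 4 ('p'): MISMATCH
  Compare pos 2 ('c') with pos 3 ('f'): MISMATCH
Result: not a palindrome

0


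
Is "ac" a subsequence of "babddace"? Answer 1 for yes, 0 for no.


Check if "ac" is a subsequence of "babddace"
Greedy scan:
  Position 0 ('b'): no match needed
  Position 1 ('a'): matches sub[0] = 'a'
  Position 2 ('b'): no match needed
  Position 3 ('d'): no match needed
  Position 4 ('d'): no match needed
  Position 5 ('a'): no match needed
  Position 6 ('c'): matches sub[1] = 'c'
  Position 7 ('e'): no match needed
All 2 characters matched => is a subsequence

1


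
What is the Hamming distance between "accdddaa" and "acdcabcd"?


Comparing "accdddaa" and "acdcabcd" position by position:
  Position 0: 'a' vs 'a' => same
  Position 1: 'c' vs 'c' => same
  Position 2: 'c' vs 'd' => differ
  Position 3: 'd' vs 'c' => differ
  Position 4: 'd' vs 'a' => differ
  Position 5: 'd' vs 'b' => differ
  Position 6: 'a' vs 'c' => differ
  Position 7: 'a' vs 'd' => differ
Total differences (Hamming distance): 6

6


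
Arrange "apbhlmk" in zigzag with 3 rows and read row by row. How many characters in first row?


Zigzag "apbhlmk" into 3 rows:
Placing characters:
  'a' => row 0
  'p' => row 1
  'b' => row 2
  'h' => row 1
  'l' => row 0
  'm' => row 1
  'k' => row 2
Rows:
  Row 0: "al"
  Row 1: "phm"
  Row 2: "bk"
First row length: 2

2


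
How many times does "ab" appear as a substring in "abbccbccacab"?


Searching for "ab" in "abbccbccacab"
Scanning each position:
  Position 0: "ab" => MATCH
  Position 1: "bb" => no
  Position 2: "bc" => no
  Position 3: "cc" => no
  Position 4: "cb" => no
  Position 5: "bc" => no
  Position 6: "cc" => no
  Position 7: "ca" => no
  Position 8: "ac" => no
  Position 9: "ca" => no
  Position 10: "ab" => MATCH
Total occurrences: 2

2


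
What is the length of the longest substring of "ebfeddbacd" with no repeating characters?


Input: "ebfeddbacd"
Sliding window (track last position of each char):
  Position 0 ('e'): window [0,0] length 1 -- new best
  Position 1 ('b'): window [0,1] length 2 -- new best
  Position 2 ('f'): window [0,2] length 3 -- new best
  Position 3 ('e'): repeat (last at 0), move window start to 1
  Position 3 ('e'): window [1,3] length 3
  Position 4 ('d'): window [1,4] length 4 -- new best
  Position 5 ('d'): repeat (last at 4), move window start to 5
  Position 5 ('d'): window [5,5] length 1
  Position 6 ('b'): window [5,6] length 2
  Position 7 ('a'): window [5,7] length 3
  Position 8 ('c'): window [5,8] length 4
  Position 9 ('d'): repeat (last at 5), move window start to 6
  Position 9 ('d'): window [6,9] length 4
Longest substring with no repeats: "bfed" with length 4

4


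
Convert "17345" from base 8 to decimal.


Input: "17345" in base 8
Positional expansion:
  Digit '1' (value 1) x 8^4 = 4096
  Digit '7' (value 7) x 8^3 = 3584
  Digit '3' (value 3) x 8^2 = 192
  Digit '4' (value 4) x 8^1 = 32
  Digit '5' (value 5) x 8^0 = 5
Sum = 7909

7909


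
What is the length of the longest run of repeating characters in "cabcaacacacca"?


Input: "cabcaacacacca"
Scanning for longest run:
  Position 1 ('a'): new char, reset run to 1
  Position 2 ('b'): new char, reset run to 1
  Position 3 ('c'): new char, reset run to 1
  Position 4 ('a'): new char, reset run to 1
  Position 5 ('a'): continues run of 'a', length=2
  Position 6 ('c'): new char, reset run to 1
  Position 7 ('a'): new char, reset run to 1
  Position 8 ('c'): new char, reset run to 1
  Position 9 ('a'): new char, reset run to 1
  Position 10 ('c'): new char, reset run to 1
  Position 11 ('c'): continues run of 'c', length=2
  Position 12 ('a'): new char, reset run to 1
Longest run: 'a' with length 2

2


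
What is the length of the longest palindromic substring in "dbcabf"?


Input: "dbcabf"
Checking substrings for palindromes:
  No multi-char palindromic substrings found
Longest palindromic substring: "d" with length 1

1


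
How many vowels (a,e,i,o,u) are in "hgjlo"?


Input: hgjlo
Checking each character:
  'h' at position 0: consonant
  'g' at position 1: consonant
  'j' at position 2: consonant
  'l' at position 3: consonant
  'o' at position 4: vowel (running total: 1)
Total vowels: 1

1


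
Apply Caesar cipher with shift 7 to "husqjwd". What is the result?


Caesar cipher: shift "husqjwd" by 7
  'h' (pos 7) + 7 = pos 14 = 'o'
  'u' (pos 20) + 7 = pos 1 = 'b'
  's' (pos 18) + 7 = pos 25 = 'z'
  'q' (pos 16) + 7 = pos 23 = 'x'
  'j' (pos 9) + 7 = pos 16 = 'q'
  'w' (pos 22) + 7 = pos 3 = 'd'
  'd' (pos 3) + 7 = pos 10 = 'k'
Result: obzxqdk

obzxqdk


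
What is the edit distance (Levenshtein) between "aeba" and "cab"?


Computing edit distance: "aeba" -> "cab"
DP table:
           c    a    b
      0    1    2    3
  a   1    1    1    2
  e   2    2    2    2
  b   3    3    3    2
  a   4    4    3    3
Edit distance = dp[4][3] = 3

3


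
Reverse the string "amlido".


Input: amlido
Reading characters right to left:
  Position 5: 'o'
  Position 4: 'd'
  Position 3: 'i'
  Position 2: 'l'
  Position 1: 'm'
  Position 0: 'a'
Reversed: odilma

odilma


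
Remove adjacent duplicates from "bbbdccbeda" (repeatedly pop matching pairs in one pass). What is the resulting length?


Input: bbbdccbeda
Stack-based adjacent duplicate removal:
  Read 'b': push. Stack: b
  Read 'b': matches stack top 'b' => pop. Stack: (empty)
  Read 'b': push. Stack: b
  Read 'd': push. Stack: bd
  Read 'c': push. Stack: bdc
  Read 'c': matches stack top 'c' => pop. Stack: bd
  Read 'b': push. Stack: bdb
  Read 'e': push. Stack: bdbe
  Read 'd': push. Stack: bdbed
  Read 'a': push. Stack: bdbeda
Final stack: "bdbeda" (length 6)

6


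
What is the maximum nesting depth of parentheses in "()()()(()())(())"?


Input: "()()()(()())(())"
Tracking depth:
  Position 0 '(': depth becomes 1
  Position 1 ')': depth becomes 0
  Position 2 '(': depth becomes 1
  Position 3 ')': depth becomes 0
  Position 4 '(': depth becomes 1
  Position 5 ')': depth becomes 0
  Position 6 '(': depth becomes 1
  Position 7 '(': depth becomes 2
  Position 8 ')': depth becomes 1
  Position 9 '(': depth becomes 2
  Position 10 ')': depth becomes 1
  Position 11 ')': depth becomes 0
  Position 12 '(': depth becomes 1
  Position 13 '(': depth becomes 2
  Position 14 ')': depth becomes 1
  Position 15 ')': depth becomes 0
Maximum depth reached: 2

2


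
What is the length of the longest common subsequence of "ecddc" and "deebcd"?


LCS of "ecddc" and "deebcd"
DP table:
           d    e    e    b    c    d
      0    0    0    0    0    0    0
  e   0    0    1    1    1    1    1
  c   0    0    1    1    1    2    2
  d   0    1    1    1    1    2    3
  d   0    1    1    1    1    2    3
  c   0    1    1    1    1    2    3
LCS length = dp[5][6] = 3

3


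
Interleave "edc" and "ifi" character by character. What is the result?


Interleaving "edc" and "ifi":
  Position 0: 'e' from first, 'i' from second => "ei"
  Position 1: 'd' from first, 'f' from second => "df"
  Position 2: 'c' from first, 'i' from second => "ci"
Result: eidfci

eidfci


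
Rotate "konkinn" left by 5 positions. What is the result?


Input: "konkinn", rotate left by 5
First 5 characters: "konki"
Remaining characters: "nn"
Concatenate remaining + first: "nn" + "konki" = "nnkonki"

nnkonki


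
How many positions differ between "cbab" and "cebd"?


Comparing "cbab" and "cebd" position by position:
  Position 0: 'c' vs 'c' => same
  Position 1: 'b' vs 'e' => DIFFER
  Position 2: 'a' vs 'b' => DIFFER
  Position 3: 'b' vs 'd' => DIFFER
Positions that differ: 3

3


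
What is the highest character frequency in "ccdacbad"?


Input: ccdacbad
Character counts:
  'a': 2
  'b': 1
  'c': 3
  'd': 2
Maximum frequency: 3

3


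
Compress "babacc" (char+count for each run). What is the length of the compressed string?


Input: babacc
Runs:
  'b' x 1 => "b1"
  'a' x 1 => "a1"
  'b' x 1 => "b1"
  'a' x 1 => "a1"
  'c' x 2 => "c2"
Compressed: "b1a1b1a1c2"
Compressed length: 10

10


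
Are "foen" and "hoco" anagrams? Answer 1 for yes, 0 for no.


Strings: "foen", "hoco"
Sorted first:  efno
Sorted second: choo
Differ at position 0: 'e' vs 'c' => not anagrams

0


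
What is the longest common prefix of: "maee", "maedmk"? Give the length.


Words: maee, maedmk
  Position 0: all 'm' => match
  Position 1: all 'a' => match
  Position 2: all 'e' => match
  Position 3: ('e', 'd') => mismatch, stop
LCP = "mae" (length 3)

3


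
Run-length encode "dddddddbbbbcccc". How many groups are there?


Input: dddddddbbbbcccc
Scanning for consecutive runs:
  Group 1: 'd' x 7 (positions 0-6)
  Group 2: 'b' x 4 (positions 7-10)
  Group 3: 'c' x 4 (positions 11-14)
Total groups: 3

3


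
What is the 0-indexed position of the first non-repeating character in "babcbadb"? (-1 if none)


Input: babcbadb
Character frequencies:
  'a': 2
  'b': 4
  'c': 1
  'd': 1
Scanning left to right for freq == 1:
  Position 0 ('b'): freq=4, skip
  Position 1 ('a'): freq=2, skip
  Position 2 ('b'): freq=4, skip
  Position 3 ('c'): unique! => answer = 3

3


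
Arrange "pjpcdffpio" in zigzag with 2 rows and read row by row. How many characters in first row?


Zigzag "pjpcdffpio" into 2 rows:
Placing characters:
  'p' => row 0
  'j' => row 1
  'p' => row 0
  'c' => row 1
  'd' => row 0
  'f' => row 1
  'f' => row 0
  'p' => row 1
  'i' => row 0
  'o' => row 1
Rows:
  Row 0: "ppdfi"
  Row 1: "jcfpo"
First row length: 5

5


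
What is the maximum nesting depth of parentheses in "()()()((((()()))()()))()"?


Input: "()()()((((()()))()()))()"
Tracking depth:
  Position 0 '(': depth becomes 1
  Position 1 ')': depth becomes 0
  Position 2 '(': depth becomes 1
  Position 3 ')': depth becomes 0
  Position 4 '(': depth becomes 1
  Position 5 ')': depth becomes 0
  Position 6 '(': depth becomes 1
  Position 7 '(': depth becomes 2
  Position 8 '(': depth becomes 3
  Position 9 '(': depth becomes 4
  Position 10 '(': depth becomes 5
  Position 11 ')': depth becomes 4
  Position 12 '(': depth becomes 5
  Position 13 ')': depth becomes 4
  Position 14 ')': depth becomes 3
  Position 15 ')': depth becomes 2
  Position 16 '(': depth becomes 3
  Position 17 ')': depth becomes 2
  Position 18 '(': depth becomes 3
  Position 19 ')': depth becomes 2
  Position 20 ')': depth becomes 1
  Position 21 ')': depth becomes 0
  Position 22 '(': depth becomes 1
  Position 23 ')': depth becomes 0
Maximum depth reached: 5

5


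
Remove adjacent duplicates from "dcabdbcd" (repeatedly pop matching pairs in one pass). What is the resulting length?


Input: dcabdbcd
Stack-based adjacent duplicate removal:
  Read 'd': push. Stack: d
  Read 'c': push. Stack: dc
  Read 'a': push. Stack: dca
  Read 'b': push. Stack: dcab
  Read 'd': push. Stack: dcabd
  Read 'b': push. Stack: dcabdb
  Read 'c': push. Stack: dcabdbc
  Read 'd': push. Stack: dcabdbcd
Final stack: "dcabdbcd" (length 8)

8


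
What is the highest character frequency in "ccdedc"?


Input: ccdedc
Character counts:
  'c': 3
  'd': 2
  'e': 1
Maximum frequency: 3

3


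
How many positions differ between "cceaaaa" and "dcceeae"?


Comparing "cceaaaa" and "dcceeae" position by position:
  Position 0: 'c' vs 'd' => DIFFER
  Position 1: 'c' vs 'c' => same
  Position 2: 'e' vs 'c' => DIFFER
  Position 3: 'a' vs 'e' => DIFFER
  Position 4: 'a' vs 'e' => DIFFER
  Position 5: 'a' vs 'a' => same
  Position 6: 'a' vs 'e' => DIFFER
Positions that differ: 5

5


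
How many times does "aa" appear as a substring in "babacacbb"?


Searching for "aa" in "babacacbb"
Scanning each position:
  Position 0: "ba" => no
  Position 1: "ab" => no
  Position 2: "ba" => no
  Position 3: "ac" => no
  Position 4: "ca" => no
  Position 5: "ac" => no
  Position 6: "cb" => no
  Position 7: "bb" => no
Total occurrences: 0

0


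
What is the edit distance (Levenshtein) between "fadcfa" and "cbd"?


Computing edit distance: "fadcfa" -> "cbd"
DP table:
           c    b    d
      0    1    2    3
  f   1    1    2    3
  a   2    2    2    3
  d   3    3    3    2
  c   4    3    4    3
  f   5    4    4    4
  a   6    5    5    5
Edit distance = dp[6][3] = 5

5
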